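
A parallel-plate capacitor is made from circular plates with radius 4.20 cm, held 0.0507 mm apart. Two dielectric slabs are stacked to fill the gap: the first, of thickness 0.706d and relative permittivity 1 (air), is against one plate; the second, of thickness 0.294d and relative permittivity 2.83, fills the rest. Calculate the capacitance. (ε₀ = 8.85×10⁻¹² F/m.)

C ≈ 1.19 nF

A = π(4.20 cm)² = 5.54×10⁻³ m².
Stacked slabs ⇒ two capacitors in series, each with the full plate area.
C₁ = κ₁ε₀A/d₁ = 1.00 × 8.85×10⁻¹² × 5.54×10⁻³ / 3.58×10⁻⁵ = 1.37×10⁻⁹ F.
C₂ = κ₂ε₀A/d₂ = 2.83 × 8.85×10⁻¹² × 5.54×10⁻³ / 1.49×10⁻⁵ = 9.31×10⁻⁹ F.
C = (1/C₁ + 1/C₂)⁻¹ = 1.19×10⁻⁹ F.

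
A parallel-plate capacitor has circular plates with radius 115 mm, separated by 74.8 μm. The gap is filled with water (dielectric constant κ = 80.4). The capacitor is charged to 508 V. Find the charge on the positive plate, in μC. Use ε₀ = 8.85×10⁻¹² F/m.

A = π(115 mm)² = 4.15×10⁻² m².
C = κε₀A/d = 80.4 × 8.85×10⁻¹² × 4.15×10⁻² / 7.48×10⁻⁵ = 3.95×10⁻⁷ F.
Q = CV = 3.95×10⁻⁷ × 508 = 2.01×10⁻⁴ C.

201 μC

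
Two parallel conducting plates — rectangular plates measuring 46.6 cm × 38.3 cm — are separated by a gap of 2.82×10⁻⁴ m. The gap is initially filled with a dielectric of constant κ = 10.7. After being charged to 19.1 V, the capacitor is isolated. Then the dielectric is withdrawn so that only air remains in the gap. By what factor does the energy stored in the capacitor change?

Isolated ⇒ Q is held fixed.
C₂ = 0.0935 C₁ and U = Q²/(2C), so U₂/U₁ = C₁/C₂ = 10.7.

U₂/U₁ ≈ 10.7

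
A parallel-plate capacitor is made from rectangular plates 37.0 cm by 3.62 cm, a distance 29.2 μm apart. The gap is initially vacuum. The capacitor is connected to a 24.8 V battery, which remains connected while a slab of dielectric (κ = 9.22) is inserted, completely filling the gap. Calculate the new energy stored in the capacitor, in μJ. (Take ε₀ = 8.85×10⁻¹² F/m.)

A = 37.0 × 3.62 cm² = 1.34×10⁻² m².
Initially C₁ = ε₀A/d = 8.85×10⁻¹² × 1.34×10⁻² / 2.92×10⁻⁵ = 4.06×10⁻⁹ F.
U₁ = 1.25×10⁻⁶ J.
Battery connected ⇒ V is held fixed. C₂ = 9.22 C₁ and U = ½CV², so U₂/U₁ = C₂/C₁ = 9.22.
U₂ = 9.22 × 1.25×10⁻⁶ = 1.15×10⁻⁵ J.

U ≈ 11.5 μJ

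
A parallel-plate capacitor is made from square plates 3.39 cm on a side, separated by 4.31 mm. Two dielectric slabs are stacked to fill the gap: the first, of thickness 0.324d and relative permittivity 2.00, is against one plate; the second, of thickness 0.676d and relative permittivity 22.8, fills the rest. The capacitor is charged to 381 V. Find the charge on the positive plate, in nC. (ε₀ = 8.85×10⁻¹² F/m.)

Q ≈ 4.69 nC

A = (3.39 cm)² = 1.15×10⁻³ m².
Stacked slabs ⇒ two capacitors in series, each with the full plate area.
C₁ = κ₁ε₀A/d₁ = 2.00 × 8.85×10⁻¹² × 1.15×10⁻³ / 1.40×10⁻³ = 1.46×10⁻¹¹ F.
C₂ = κ₂ε₀A/d₂ = 22.8 × 8.85×10⁻¹² × 1.15×10⁻³ / 2.91×10⁻³ = 7.96×10⁻¹¹ F.
C = (1/C₁ + 1/C₂)⁻¹ = 1.23×10⁻¹¹ F.
Q = CV = 1.23×10⁻¹¹ × 381 = 4.69×10⁻⁹ C.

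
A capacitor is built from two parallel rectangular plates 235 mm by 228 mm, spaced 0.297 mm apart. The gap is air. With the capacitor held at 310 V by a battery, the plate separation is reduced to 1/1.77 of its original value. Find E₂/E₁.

Battery connected ⇒ V is held fixed.
E = V/d, so E₂/E₁ = d₁/d₂ = 1.77.

1.77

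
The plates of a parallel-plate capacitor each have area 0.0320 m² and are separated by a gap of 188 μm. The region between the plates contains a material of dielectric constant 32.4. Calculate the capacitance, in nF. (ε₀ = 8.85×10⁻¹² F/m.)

C = κε₀A/d = 32.4 × 8.85×10⁻¹² × 3.20×10⁻² / 1.88×10⁻⁴ = 4.88×10⁻⁸ F.

48.8 nF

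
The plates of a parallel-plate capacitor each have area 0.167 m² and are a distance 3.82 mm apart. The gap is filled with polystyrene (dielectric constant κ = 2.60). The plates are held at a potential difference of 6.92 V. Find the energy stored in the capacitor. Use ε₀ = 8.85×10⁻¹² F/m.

C = κε₀A/d = 2.60 × 8.85×10⁻¹² × 0.167 / 3.82×10⁻³ = 1.01×10⁻⁹ F.
U = ½CV² = ½ × 1.01×10⁻⁹ × (6.92)² = 2.41×10⁻⁸ J.

U ≈ 24.1 nJ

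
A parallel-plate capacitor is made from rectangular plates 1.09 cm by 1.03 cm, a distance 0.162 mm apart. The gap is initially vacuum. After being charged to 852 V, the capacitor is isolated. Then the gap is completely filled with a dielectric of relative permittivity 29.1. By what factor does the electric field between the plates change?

E₂/E₁ ≈ 0.0344

Isolated ⇒ Q is held fixed.
V₂ = Q/C₂ = V₁/29.1; E = V/d, so E₂/E₁ = (V₂/V₁)(d₁/d₂) = 0.0344.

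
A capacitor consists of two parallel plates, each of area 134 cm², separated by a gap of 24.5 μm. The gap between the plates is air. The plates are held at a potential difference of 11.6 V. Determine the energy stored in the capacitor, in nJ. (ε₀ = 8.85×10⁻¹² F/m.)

A = 134 cm² = 1.34×10⁻² m².
C = ε₀A/d = 8.85×10⁻¹² × 1.34×10⁻² / 2.45×10⁻⁵ = 4.84×10⁻⁹ F.
U = ½CV² = ½ × 4.84×10⁻⁹ × (11.6)² = 3.26×10⁻⁷ J.

U ≈ 326 nJ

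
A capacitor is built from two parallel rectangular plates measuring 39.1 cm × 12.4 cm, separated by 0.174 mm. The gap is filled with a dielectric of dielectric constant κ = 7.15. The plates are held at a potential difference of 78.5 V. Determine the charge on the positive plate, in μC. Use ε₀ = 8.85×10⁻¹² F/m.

A = 39.1 × 12.4 cm² = 4.85×10⁻² m².
C = κε₀A/d = 7.15 × 8.85×10⁻¹² × 4.85×10⁻² / 1.74×10⁻⁴ = 1.76×10⁻⁸ F.
Q = CV = 1.76×10⁻⁸ × 78.5 = 1.38×10⁻⁶ C.

1.38 μC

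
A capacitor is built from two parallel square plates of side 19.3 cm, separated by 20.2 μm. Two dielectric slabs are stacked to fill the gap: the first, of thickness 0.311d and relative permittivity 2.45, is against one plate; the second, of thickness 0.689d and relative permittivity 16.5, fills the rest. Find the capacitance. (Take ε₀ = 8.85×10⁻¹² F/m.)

96.7 nF

A = (19.3 cm)² = 3.72×10⁻² m².
Stacked slabs ⇒ two capacitors in series, each with the full plate area.
C₁ = κ₁ε₀A/d₁ = 2.45 × 8.85×10⁻¹² × 3.72×10⁻² / 6.28×10⁻⁶ = 1.29×10⁻⁷ F.
C₂ = κ₂ε₀A/d₂ = 16.5 × 8.85×10⁻¹² × 3.72×10⁻² / 1.39×10⁻⁵ = 3.91×10⁻⁷ F.
C = (1/C₁ + 1/C₂)⁻¹ = 9.67×10⁻⁸ F.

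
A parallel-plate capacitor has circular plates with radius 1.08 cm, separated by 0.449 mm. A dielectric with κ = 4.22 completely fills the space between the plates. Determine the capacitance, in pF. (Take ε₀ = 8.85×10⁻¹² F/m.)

30.5 pF

A = π(1.08 cm)² = 3.66×10⁻⁴ m².
C = κε₀A/d = 4.22 × 8.85×10⁻¹² × 3.66×10⁻⁴ / 4.49×10⁻⁴ = 3.05×10⁻¹¹ F.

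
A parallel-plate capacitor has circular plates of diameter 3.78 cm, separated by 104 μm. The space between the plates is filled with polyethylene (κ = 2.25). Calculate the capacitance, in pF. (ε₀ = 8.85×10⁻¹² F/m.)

C ≈ 215 pF

A = π(3.78/2 cm)² = 1.12×10⁻³ m².
C = κε₀A/d = 2.25 × 8.85×10⁻¹² × 1.12×10⁻³ / 1.04×10⁻⁴ = 2.15×10⁻¹⁰ F.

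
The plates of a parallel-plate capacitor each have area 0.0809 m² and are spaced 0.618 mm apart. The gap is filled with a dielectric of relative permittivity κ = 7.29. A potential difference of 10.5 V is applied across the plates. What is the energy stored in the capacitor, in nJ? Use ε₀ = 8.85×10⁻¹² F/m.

C = κε₀A/d = 7.29 × 8.85×10⁻¹² × 8.09×10⁻² / 6.18×10⁻⁴ = 8.45×10⁻⁹ F.
U = ½CV² = ½ × 8.45×10⁻⁹ × (10.5)² = 4.66×10⁻⁷ J.

U ≈ 466 nJ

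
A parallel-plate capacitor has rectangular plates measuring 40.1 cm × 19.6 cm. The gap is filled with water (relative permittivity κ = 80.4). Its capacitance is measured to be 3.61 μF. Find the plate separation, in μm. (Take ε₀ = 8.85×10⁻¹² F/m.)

A = 40.1 × 19.6 cm² = 7.86×10⁻² m².
d = κε₀A/C = 80.4 × 8.85×10⁻¹² × 7.86×10⁻² / 3.61×10⁻⁶ = 1.55×10⁻⁵ m.

d ≈ 15.5 μm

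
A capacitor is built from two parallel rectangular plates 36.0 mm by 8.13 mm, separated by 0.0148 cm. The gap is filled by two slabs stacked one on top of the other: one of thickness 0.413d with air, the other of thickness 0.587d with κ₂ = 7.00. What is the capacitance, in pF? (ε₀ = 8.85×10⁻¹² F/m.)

C ≈ 35.2 pF

A = 36.0 × 8.13 mm² = 2.93×10⁻⁴ m².
Stacked slabs ⇒ two capacitors in series, each with the full plate area.
C₁ = κ₁ε₀A/d₁ = 1.00 × 8.85×10⁻¹² × 2.93×10⁻⁴ / 6.11×10⁻⁵ = 4.24×10⁻¹¹ F.
C₂ = κ₂ε₀A/d₂ = 7.00 × 8.85×10⁻¹² × 2.93×10⁻⁴ / 8.69×10⁻⁵ = 2.09×10⁻¹⁰ F.
C = (1/C₁ + 1/C₂)⁻¹ = 3.52×10⁻¹¹ F.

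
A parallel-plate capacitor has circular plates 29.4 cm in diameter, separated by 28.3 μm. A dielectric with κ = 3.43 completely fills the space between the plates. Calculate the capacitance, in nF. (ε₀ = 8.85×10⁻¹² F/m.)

A = π(29.4/2 cm)² = 6.79×10⁻² m².
C = κε₀A/d = 3.43 × 8.85×10⁻¹² × 6.79×10⁻² / 2.83×10⁻⁵ = 7.28×10⁻⁸ F.

72.8 nF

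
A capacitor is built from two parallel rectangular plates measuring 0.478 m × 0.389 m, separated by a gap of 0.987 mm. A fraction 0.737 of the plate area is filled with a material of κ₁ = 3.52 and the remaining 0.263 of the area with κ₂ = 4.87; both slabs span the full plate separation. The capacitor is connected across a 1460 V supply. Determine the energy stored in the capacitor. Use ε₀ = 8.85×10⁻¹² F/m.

A = 0.478 × 0.389 m² = 0.186 m².
Side-by-side slabs ⇒ two capacitors in parallel, each spanning the full gap.
C₁ = κ₁ε₀A₁/d = 3.52 × 8.85×10⁻¹² × 0.137 / 9.87×10⁻⁴ = 4.33×10⁻⁹ F.
C₂ = κ₂ε₀A₂/d = 4.87 × 8.85×10⁻¹² × 4.89×10⁻² / 9.87×10⁻⁴ = 2.14×10⁻⁹ F.
C = C₁ + C₂ = 6.46×10⁻⁹ F.
U = ½CV² = ½ × 6.46×10⁻⁹ × (1460)² = 6.89×10⁻³ J.

U ≈ 6.89 mJ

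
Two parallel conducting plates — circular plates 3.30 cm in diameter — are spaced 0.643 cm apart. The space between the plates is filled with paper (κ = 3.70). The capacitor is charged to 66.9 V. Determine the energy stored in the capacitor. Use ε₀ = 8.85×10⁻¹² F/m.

A = π(3.30/2 cm)² = 8.55×10⁻⁴ m².
C = κε₀A/d = 3.70 × 8.85×10⁻¹² × 8.55×10⁻⁴ / 6.43×10⁻³ = 4.36×10⁻¹² F.
U = ½CV² = ½ × 4.36×10⁻¹² × (66.9)² = 9.75×10⁻⁹ J.

9.75 nJ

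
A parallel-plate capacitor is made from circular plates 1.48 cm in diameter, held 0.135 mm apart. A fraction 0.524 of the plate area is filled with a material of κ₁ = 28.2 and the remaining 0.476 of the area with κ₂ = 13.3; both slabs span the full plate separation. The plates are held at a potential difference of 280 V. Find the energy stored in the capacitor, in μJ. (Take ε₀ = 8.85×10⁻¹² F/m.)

A = π(1.48/2 cm)² = 1.72×10⁻⁴ m².
Side-by-side slabs ⇒ two capacitors in parallel, each spanning the full gap.
C₁ = κ₁ε₀A₁/d = 28.2 × 8.85×10⁻¹² × 9.01×10⁻⁵ / 1.35×10⁻⁴ = 1.67×10⁻¹⁰ F.
C₂ = κ₂ε₀A₂/d = 13.3 × 8.85×10⁻¹² × 8.19×10⁻⁵ / 1.35×10⁻⁴ = 7.14×10⁻¹¹ F.
C = C₁ + C₂ = 2.38×10⁻¹⁰ F.
U = ½CV² = ½ × 2.38×10⁻¹⁰ × (280)² = 9.33×10⁻⁶ J.

U ≈ 9.33 μJ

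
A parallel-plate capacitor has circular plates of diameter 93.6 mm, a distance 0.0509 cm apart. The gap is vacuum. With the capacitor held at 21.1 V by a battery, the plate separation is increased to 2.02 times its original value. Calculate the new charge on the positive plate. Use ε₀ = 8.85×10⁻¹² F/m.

A = π(93.6/2 mm)² = 6.88×10⁻³ m².
Initially C₁ = ε₀A/d = 8.85×10⁻¹² × 6.88×10⁻³ / 5.09×10⁻⁴ = 1.20×10⁻¹⁰ F.
Q₁ = 2.52×10⁻⁹ C.
Battery connected ⇒ V is held fixed. C₂ = 0.495 C₁ and Q = CV, so Q₂/Q₁ = C₂/C₁ = 0.495.
Q₂ = 0.495 × 2.52×10⁻⁹ = 1.25×10⁻⁹ C.

1.25 nC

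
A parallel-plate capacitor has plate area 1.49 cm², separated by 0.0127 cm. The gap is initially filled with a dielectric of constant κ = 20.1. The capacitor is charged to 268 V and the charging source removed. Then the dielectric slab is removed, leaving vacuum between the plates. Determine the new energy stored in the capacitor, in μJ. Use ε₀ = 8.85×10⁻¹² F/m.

U ≈ 151 μJ

A = 1.49 cm² = 1.49×10⁻⁴ m².
Initially C₁ = κε₀A/d = 20.1 × 8.85×10⁻¹² × 1.49×10⁻⁴ / 1.27×10⁻⁴ = 2.09×10⁻¹⁰ F.
U₁ = 7.49×10⁻⁶ J.
Isolated ⇒ Q is held fixed. C₂ = 0.0498 C₁ and U = Q²/(2C), so U₂/U₁ = C₁/C₂ = 20.1.
U₂ = 20.1 × 7.49×10⁻⁶ = 1.51×10⁻⁴ J.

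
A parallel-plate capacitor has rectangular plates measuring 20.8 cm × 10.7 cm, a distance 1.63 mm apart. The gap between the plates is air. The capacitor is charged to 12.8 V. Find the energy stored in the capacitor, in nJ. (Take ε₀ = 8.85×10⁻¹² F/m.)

A = 20.8 × 10.7 cm² = 2.23×10⁻² m².
C = ε₀A/d = 8.85×10⁻¹² × 2.23×10⁻² / 1.63×10⁻³ = 1.21×10⁻¹⁰ F.
U = ½CV² = ½ × 1.21×10⁻¹⁰ × (12.8)² = 9.90×10⁻⁹ J.

9.90 nJ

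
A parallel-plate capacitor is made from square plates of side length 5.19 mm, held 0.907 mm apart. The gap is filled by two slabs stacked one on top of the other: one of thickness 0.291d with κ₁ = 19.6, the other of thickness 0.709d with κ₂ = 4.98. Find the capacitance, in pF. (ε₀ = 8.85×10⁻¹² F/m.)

1.67 pF

A = (5.19 mm)² = 2.69×10⁻⁵ m².
Stacked slabs ⇒ two capacitors in series, each with the full plate area.
C₁ = κ₁ε₀A/d₁ = 19.6 × 8.85×10⁻¹² × 2.69×10⁻⁵ / 2.64×10⁻⁴ = 1.77×10⁻¹¹ F.
C₂ = κ₂ε₀A/d₂ = 4.98 × 8.85×10⁻¹² × 2.69×10⁻⁵ / 6.43×10⁻⁴ = 1.85×10⁻¹² F.
C = (1/C₁ + 1/C₂)⁻¹ = 1.67×10⁻¹² F.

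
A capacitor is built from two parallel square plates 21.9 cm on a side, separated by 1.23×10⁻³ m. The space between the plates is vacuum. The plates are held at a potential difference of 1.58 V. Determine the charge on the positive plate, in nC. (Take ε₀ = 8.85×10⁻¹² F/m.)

A = (21.9 cm)² = 4.80×10⁻² m².
C = ε₀A/d = 8.85×10⁻¹² × 4.80×10⁻² / 1.23×10⁻³ = 3.45×10⁻¹⁰ F.
Q = CV = 3.45×10⁻¹⁰ × 1.58 = 5.45×10⁻¹⁰ C.

Q ≈ 0.545 nC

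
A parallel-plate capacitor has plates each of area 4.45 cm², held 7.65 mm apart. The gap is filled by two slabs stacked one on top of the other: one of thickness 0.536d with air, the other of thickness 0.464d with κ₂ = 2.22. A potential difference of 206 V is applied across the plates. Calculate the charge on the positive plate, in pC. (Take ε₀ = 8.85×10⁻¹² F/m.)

Q ≈ 142 pC

A = 4.45 cm² = 4.45×10⁻⁴ m².
Stacked slabs ⇒ two capacitors in series, each with the full plate area.
C₁ = κ₁ε₀A/d₁ = 1.00 × 8.85×10⁻¹² × 4.45×10⁻⁴ / 4.10×10⁻³ = 9.60×10⁻¹³ F.
C₂ = κ₂ε₀A/d₂ = 2.22 × 8.85×10⁻¹² × 4.45×10⁻⁴ / 3.55×10⁻³ = 2.46×10⁻¹² F.
C = (1/C₁ + 1/C₂)⁻¹ = 6.91×10⁻¹³ F.
Q = CV = 6.91×10⁻¹³ × 206 = 1.42×10⁻¹⁰ C.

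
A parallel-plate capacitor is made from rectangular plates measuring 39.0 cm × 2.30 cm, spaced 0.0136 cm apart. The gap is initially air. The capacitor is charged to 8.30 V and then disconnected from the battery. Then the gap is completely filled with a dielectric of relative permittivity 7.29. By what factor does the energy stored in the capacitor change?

Isolated ⇒ Q is held fixed.
C₂ = 7.29 C₁ and U = Q²/(2C), so U₂/U₁ = C₁/C₂ = 0.137.

0.137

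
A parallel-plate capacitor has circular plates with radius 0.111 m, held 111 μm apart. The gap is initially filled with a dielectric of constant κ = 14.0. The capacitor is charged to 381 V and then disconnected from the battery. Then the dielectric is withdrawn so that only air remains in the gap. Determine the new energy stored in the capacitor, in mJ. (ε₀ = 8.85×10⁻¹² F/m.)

U ≈ 43.9 mJ

A = π(0.111 m)² = 3.87×10⁻² m².
Initially C₁ = κε₀A/d = 14.0 × 8.85×10⁻¹² × 3.87×10⁻² / 1.11×10⁻⁴ = 4.32×10⁻⁸ F.
U₁ = 3.14×10⁻³ J.
Isolated ⇒ Q is held fixed. C₂ = 0.0714 C₁ and U = Q²/(2C), so U₂/U₁ = C₁/C₂ = 14.0.
U₂ = 14.0 × 3.14×10⁻³ = 4.39×10⁻² J.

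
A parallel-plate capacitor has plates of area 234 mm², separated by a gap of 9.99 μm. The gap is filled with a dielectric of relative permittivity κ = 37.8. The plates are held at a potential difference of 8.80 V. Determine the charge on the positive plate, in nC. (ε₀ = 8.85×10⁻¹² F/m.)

69.0 nC

A = 234 mm² = 2.34×10⁻⁴ m².
C = κε₀A/d = 37.8 × 8.85×10⁻¹² × 2.34×10⁻⁴ / 9.99×10⁻⁶ = 7.84×10⁻⁹ F.
Q = CV = 7.84×10⁻⁹ × 8.80 = 6.90×10⁻⁸ C.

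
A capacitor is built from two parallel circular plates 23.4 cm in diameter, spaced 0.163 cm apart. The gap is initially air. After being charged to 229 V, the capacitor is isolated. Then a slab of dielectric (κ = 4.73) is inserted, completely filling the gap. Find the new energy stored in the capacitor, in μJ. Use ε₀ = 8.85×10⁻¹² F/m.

U ≈ 1.29 μJ

A = π(23.4/2 cm)² = 4.30×10⁻² m².
Initially C₁ = ε₀A/d = 8.85×10⁻¹² × 4.30×10⁻² / 1.63×10⁻³ = 2.33×10⁻¹⁰ F.
U₁ = 6.12×10⁻⁶ J.
Isolated ⇒ Q is held fixed. C₂ = 4.73 C₁ and U = Q²/(2C), so U₂/U₁ = C₁/C₂ = 0.211.
U₂ = 0.211 × 6.12×10⁻⁶ = 1.29×10⁻⁶ J.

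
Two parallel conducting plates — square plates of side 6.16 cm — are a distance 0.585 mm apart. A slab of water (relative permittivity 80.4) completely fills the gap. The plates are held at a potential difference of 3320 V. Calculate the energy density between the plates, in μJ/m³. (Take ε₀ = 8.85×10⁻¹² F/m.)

1.15×10¹⁰ μJ/m³

E = V/d = 3320 / 5.85×10⁻⁴ = 5.68×10⁶ V/m.
u = ½κε₀E² = ½ × 80.4 × 8.85×10⁻¹² × (5.68×10⁶)² = 1.15×10⁴ J/m³.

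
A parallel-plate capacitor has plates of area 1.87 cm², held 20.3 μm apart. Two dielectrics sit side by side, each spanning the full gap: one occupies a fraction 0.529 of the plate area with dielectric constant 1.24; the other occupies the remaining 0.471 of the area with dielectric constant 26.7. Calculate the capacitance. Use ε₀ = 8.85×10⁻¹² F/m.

C ≈ 1.08 nF

A = 1.87 cm² = 1.87×10⁻⁴ m².
Side-by-side slabs ⇒ two capacitors in parallel, each spanning the full gap.
C₁ = κ₁ε₀A₁/d = 1.24 × 8.85×10⁻¹² × 9.89×10⁻⁵ / 2.03×10⁻⁵ = 5.35×10⁻¹¹ F.
C₂ = κ₂ε₀A₂/d = 26.7 × 8.85×10⁻¹² × 8.81×10⁻⁵ / 2.03×10⁻⁵ = 1.03×10⁻⁹ F.
C = C₁ + C₂ = 1.08×10⁻⁹ F.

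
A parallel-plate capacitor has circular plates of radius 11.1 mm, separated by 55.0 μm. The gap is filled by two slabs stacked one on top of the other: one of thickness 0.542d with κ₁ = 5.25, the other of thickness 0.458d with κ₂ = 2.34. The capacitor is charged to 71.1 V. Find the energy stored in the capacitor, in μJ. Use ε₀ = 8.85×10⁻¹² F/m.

U ≈ 0.527 μJ

A = π(11.1 mm)² = 3.87×10⁻⁴ m².
Stacked slabs ⇒ two capacitors in series, each with the full plate area.
C₁ = κ₁ε₀A/d₁ = 5.25 × 8.85×10⁻¹² × 3.87×10⁻⁴ / 2.98×10⁻⁵ = 6.03×10⁻¹⁰ F.
C₂ = κ₂ε₀A/d₂ = 2.34 × 8.85×10⁻¹² × 3.87×10⁻⁴ / 2.52×10⁻⁵ = 3.18×10⁻¹⁰ F.
C = (1/C₁ + 1/C₂)⁻¹ = 2.08×10⁻¹⁰ F.
U = ½CV² = ½ × 2.08×10⁻¹⁰ × (71.1)² = 5.27×10⁻⁷ J.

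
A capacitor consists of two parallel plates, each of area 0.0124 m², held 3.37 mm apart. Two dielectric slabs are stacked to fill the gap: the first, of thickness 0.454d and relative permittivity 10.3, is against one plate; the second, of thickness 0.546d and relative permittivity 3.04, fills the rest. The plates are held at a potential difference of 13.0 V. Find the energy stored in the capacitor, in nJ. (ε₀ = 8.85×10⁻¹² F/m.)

Stacked slabs ⇒ two capacitors in series, each with the full plate area.
C₁ = κ₁ε₀A/d₁ = 10.3 × 8.85×10⁻¹² × 1.24×10⁻² / 1.53×10⁻³ = 7.39×10⁻¹⁰ F.
C₂ = κ₂ε₀A/d₂ = 3.04 × 8.85×10⁻¹² × 1.24×10⁻² / 1.84×10⁻³ = 1.81×10⁻¹⁰ F.
C = (1/C₁ + 1/C₂)⁻¹ = 1.46×10⁻¹⁰ F.
U = ½CV² = ½ × 1.46×10⁻¹⁰ × (13.0)² = 1.23×10⁻⁸ J.

12.3 nJ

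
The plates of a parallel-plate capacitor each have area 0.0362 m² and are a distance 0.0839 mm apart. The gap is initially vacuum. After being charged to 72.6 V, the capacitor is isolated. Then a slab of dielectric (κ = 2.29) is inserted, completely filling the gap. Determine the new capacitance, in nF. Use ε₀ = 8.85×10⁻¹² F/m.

C ≈ 8.74 nF

Initially C₁ = ε₀A/d = 8.85×10⁻¹² × 3.62×10⁻² / 8.39×10⁻⁵ = 3.82×10⁻⁹ F.
C = κε₀A/d scales with κ, so C₂/C₁ = κ = 2.29.
C₂ = 2.29 × 3.82×10⁻⁹ = 8.74×10⁻⁹ F.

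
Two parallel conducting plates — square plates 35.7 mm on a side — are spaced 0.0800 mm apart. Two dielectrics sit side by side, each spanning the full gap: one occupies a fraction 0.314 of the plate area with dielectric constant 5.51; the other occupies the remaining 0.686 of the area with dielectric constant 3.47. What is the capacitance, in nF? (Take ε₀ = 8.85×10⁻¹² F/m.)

C ≈ 0.580 nF

A = (35.7 mm)² = 1.27×10⁻³ m².
Side-by-side slabs ⇒ two capacitors in parallel, each spanning the full gap.
C₁ = κ₁ε₀A₁/d = 5.51 × 8.85×10⁻¹² × 4.00×10⁻⁴ / 8.00×10⁻⁵ = 2.44×10⁻¹⁰ F.
C₂ = κ₂ε₀A₂/d = 3.47 × 8.85×10⁻¹² × 8.74×10⁻⁴ / 8.00×10⁻⁵ = 3.36×10⁻¹⁰ F.
C = C₁ + C₂ = 5.80×10⁻¹⁰ F.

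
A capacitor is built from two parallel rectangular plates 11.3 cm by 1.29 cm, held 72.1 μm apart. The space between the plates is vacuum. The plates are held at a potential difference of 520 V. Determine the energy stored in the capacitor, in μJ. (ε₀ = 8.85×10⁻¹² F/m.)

A = 11.3 × 1.29 cm² = 1.46×10⁻³ m².
C = ε₀A/d = 8.85×10⁻¹² × 1.46×10⁻³ / 7.21×10⁻⁵ = 1.79×10⁻¹⁰ F.
U = ½CV² = ½ × 1.79×10⁻¹⁰ × (520)² = 2.42×10⁻⁵ J.

24.2 μJ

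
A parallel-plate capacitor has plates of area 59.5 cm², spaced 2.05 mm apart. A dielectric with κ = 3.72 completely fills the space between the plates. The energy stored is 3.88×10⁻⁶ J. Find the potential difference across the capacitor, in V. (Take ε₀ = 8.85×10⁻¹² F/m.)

V ≈ 285 V

A = 59.5 cm² = 5.95×10⁻³ m².
C = κε₀A/d = 3.72 × 8.85×10⁻¹² × 5.95×10⁻³ / 2.05×10⁻³ = 9.56×10⁻¹¹ F.
V = √(2U/C) = √(2 × 3.88×10⁻⁶ / 9.56×10⁻¹¹) = 2.85×10² V.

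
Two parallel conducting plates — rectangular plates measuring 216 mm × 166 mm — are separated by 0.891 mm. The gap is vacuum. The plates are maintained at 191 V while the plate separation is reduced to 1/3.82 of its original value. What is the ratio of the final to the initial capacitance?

C = ε₀A/d scales as 1/d, so C₂/C₁ = d₁/d₂ = 3.82.

3.82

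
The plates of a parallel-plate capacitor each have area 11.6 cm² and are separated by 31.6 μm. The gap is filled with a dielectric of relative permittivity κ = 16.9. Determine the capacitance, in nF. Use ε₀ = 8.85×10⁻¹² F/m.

A = 11.6 cm² = 1.16×10⁻³ m².
C = κε₀A/d = 16.9 × 8.85×10⁻¹² × 1.16×10⁻³ / 3.16×10⁻⁵ = 5.49×10⁻⁹ F.

5.49 nF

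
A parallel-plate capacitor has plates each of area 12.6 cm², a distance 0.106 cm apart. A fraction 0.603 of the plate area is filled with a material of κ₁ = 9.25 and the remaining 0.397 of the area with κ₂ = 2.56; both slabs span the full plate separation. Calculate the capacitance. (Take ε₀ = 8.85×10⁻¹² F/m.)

69.4 pF

A = 12.6 cm² = 1.26×10⁻³ m².
Side-by-side slabs ⇒ two capacitors in parallel, each spanning the full gap.
C₁ = κ₁ε₀A₁/d = 9.25 × 8.85×10⁻¹² × 7.60×10⁻⁴ / 1.06×10⁻³ = 5.87×10⁻¹¹ F.
C₂ = κ₂ε₀A₂/d = 2.56 × 8.85×10⁻¹² × 5.00×10⁻⁴ / 1.06×10⁻³ = 1.07×10⁻¹¹ F.
C = C₁ + C₂ = 6.94×10⁻¹¹ F.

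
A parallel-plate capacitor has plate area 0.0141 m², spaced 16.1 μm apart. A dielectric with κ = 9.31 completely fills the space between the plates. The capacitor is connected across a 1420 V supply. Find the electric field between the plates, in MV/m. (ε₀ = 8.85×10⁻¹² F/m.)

E = V/d = 1420 / 1.61×10⁻⁵ = 8.82×10⁷ V/m.

88.2 MV/m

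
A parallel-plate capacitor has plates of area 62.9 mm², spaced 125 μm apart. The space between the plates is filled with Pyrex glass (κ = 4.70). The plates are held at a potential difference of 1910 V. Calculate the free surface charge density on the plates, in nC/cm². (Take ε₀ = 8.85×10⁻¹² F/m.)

63.6 nC/cm²

A = 62.9 mm² = 6.29×10⁻⁵ m².
C = κε₀A/d = 4.70 × 8.85×10⁻¹² × 6.29×10⁻⁵ / 1.25×10⁻⁴ = 2.09×10⁻¹¹ F.
σ = Q/A = CV/A = 2.09×10⁻¹¹ × 1910 / 6.29×10⁻⁵ = 6.36×10⁻⁴ C/m².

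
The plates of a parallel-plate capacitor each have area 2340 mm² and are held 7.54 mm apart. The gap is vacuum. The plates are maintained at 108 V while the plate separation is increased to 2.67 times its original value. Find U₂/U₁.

0.375

Battery connected ⇒ V is held fixed.
C₂ = 0.375 C₁ and U = ½CV², so U₂/U₁ = C₂/C₁ = 0.375.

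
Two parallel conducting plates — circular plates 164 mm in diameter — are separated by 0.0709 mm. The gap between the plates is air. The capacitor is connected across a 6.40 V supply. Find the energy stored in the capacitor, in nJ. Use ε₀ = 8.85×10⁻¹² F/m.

U ≈ 54.0 nJ

A = π(164/2 mm)² = 2.11×10⁻² m².
C = ε₀A/d = 8.85×10⁻¹² × 2.11×10⁻² / 7.09×10⁻⁵ = 2.64×10⁻⁹ F.
U = ½CV² = ½ × 2.64×10⁻⁹ × (6.40)² = 5.40×10⁻⁸ J.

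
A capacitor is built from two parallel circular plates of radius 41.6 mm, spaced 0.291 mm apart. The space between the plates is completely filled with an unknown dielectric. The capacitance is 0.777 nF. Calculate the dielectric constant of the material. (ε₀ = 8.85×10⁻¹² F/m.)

A = π(41.6 mm)² = 5.44×10⁻³ m².
κ = Cd/(ε₀A) = 7.77×10⁻¹⁰ × 2.91×10⁻⁴ / (8.85×10⁻¹² × 5.44×10⁻³) = 4.70.

4.70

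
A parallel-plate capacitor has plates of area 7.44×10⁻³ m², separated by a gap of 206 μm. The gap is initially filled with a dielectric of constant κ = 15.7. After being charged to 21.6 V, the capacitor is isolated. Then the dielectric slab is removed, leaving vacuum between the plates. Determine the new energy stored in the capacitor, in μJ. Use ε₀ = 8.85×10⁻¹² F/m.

U ≈ 18.4 μJ

Initially C₁ = κε₀A/d = 15.7 × 8.85×10⁻¹² × 7.44×10⁻³ / 2.06×10⁻⁴ = 5.02×10⁻⁹ F.
U₁ = 1.17×10⁻⁶ J.
Isolated ⇒ Q is held fixed. C₂ = 0.0637 C₁ and U = Q²/(2C), so U₂/U₁ = C₁/C₂ = 15.7.
U₂ = 15.7 × 1.17×10⁻⁶ = 1.84×10⁻⁵ J.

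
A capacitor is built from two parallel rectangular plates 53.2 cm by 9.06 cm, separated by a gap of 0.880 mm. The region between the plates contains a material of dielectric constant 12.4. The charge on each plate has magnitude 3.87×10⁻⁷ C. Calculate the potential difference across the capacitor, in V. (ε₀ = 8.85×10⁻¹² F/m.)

A = 53.2 × 9.06 cm² = 4.82×10⁻² m².
C = κε₀A/d = 12.4 × 8.85×10⁻¹² × 4.82×10⁻² / 8.80×10⁻⁴ = 6.01×10⁻⁹ F.
V = Q/C = 3.87×10⁻⁷ / 6.01×10⁻⁹ = 64.4 V.

64.4 V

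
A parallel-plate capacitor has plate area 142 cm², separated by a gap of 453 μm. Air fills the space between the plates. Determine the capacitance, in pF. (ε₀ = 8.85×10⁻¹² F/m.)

277 pF

A = 142 cm² = 1.42×10⁻² m².
C = ε₀A/d = 8.85×10⁻¹² × 1.42×10⁻² / 4.53×10⁻⁴ = 2.77×10⁻¹⁰ F.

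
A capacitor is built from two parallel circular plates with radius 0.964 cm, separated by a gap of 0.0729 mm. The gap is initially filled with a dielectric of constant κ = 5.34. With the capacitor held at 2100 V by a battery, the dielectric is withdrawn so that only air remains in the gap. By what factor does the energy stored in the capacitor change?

U₂/U₁ ≈ 0.187

Battery connected ⇒ V is held fixed.
C₂ = 0.187 C₁ and U = ½CV², so U₂/U₁ = C₂/C₁ = 0.187.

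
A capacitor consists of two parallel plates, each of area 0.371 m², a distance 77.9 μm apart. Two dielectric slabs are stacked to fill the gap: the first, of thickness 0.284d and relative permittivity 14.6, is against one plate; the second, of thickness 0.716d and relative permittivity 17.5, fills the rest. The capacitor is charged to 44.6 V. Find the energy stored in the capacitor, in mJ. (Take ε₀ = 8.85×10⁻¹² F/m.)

U ≈ 0.694 mJ

Stacked slabs ⇒ two capacitors in series, each with the full plate area.
C₁ = κ₁ε₀A/d₁ = 14.6 × 8.85×10⁻¹² × 0.371 / 2.21×10⁻⁵ = 2.17×10⁻⁶ F.
C₂ = κ₂ε₀A/d₂ = 17.5 × 8.85×10⁻¹² × 0.371 / 5.58×10⁻⁵ = 1.03×10⁻⁶ F.
C = (1/C₁ + 1/C₂)⁻¹ = 6.98×10⁻⁷ F.
U = ½CV² = ½ × 6.98×10⁻⁷ × (44.6)² = 6.94×10⁻⁴ J.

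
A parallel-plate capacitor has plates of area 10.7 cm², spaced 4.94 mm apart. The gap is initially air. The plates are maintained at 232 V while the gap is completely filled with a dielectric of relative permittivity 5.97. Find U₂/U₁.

Battery connected ⇒ V is held fixed.
C₂ = 5.97 C₁ and U = ½CV², so U₂/U₁ = C₂/C₁ = 5.97.

5.97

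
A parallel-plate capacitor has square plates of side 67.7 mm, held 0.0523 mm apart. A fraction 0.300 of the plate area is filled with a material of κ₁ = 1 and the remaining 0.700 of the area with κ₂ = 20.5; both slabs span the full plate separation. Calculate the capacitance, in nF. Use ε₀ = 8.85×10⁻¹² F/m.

A = (67.7 mm)² = 4.58×10⁻³ m².
Side-by-side slabs ⇒ two capacitors in parallel, each spanning the full gap.
C₁ = κ₁ε₀A₁/d = 1.00 × 8.85×10⁻¹² × 1.37×10⁻³ / 5.23×10⁻⁵ = 2.33×10⁻¹⁰ F.
C₂ = κ₂ε₀A₂/d = 20.5 × 8.85×10⁻¹² × 3.21×10⁻³ / 5.23×10⁻⁵ = 1.11×10⁻⁸ F.
C = C₁ + C₂ = 1.14×10⁻⁸ F.

C ≈ 11.4 nF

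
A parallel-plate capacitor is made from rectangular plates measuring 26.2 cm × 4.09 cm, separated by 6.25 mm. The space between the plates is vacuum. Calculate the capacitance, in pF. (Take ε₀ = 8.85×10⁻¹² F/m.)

C ≈ 15.2 pF

A = 26.2 × 4.09 cm² = 1.07×10⁻² m².
C = ε₀A/d = 8.85×10⁻¹² × 1.07×10⁻² / 6.25×10⁻³ = 1.52×10⁻¹¹ F.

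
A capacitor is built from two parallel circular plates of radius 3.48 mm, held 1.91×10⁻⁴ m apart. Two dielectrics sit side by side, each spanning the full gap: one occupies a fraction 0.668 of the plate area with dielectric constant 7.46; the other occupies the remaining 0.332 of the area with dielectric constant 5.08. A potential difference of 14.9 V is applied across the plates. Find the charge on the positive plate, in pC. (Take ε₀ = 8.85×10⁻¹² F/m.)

A = π(3.48 mm)² = 3.80×10⁻⁵ m².
Side-by-side slabs ⇒ two capacitors in parallel, each spanning the full gap.
C₁ = κ₁ε₀A₁/d = 7.46 × 8.85×10⁻¹² × 2.54×10⁻⁵ / 1.91×10⁻⁴ = 8.78×10⁻¹² F.
C₂ = κ₂ε₀A₂/d = 5.08 × 8.85×10⁻¹² × 1.26×10⁻⁵ / 1.91×10⁻⁴ = 2.97×10⁻¹² F.
C = C₁ + C₂ = 1.18×10⁻¹¹ F.
Q = CV = 1.18×10⁻¹¹ × 14.9 = 1.75×10⁻¹⁰ C.

Q ≈ 175 pC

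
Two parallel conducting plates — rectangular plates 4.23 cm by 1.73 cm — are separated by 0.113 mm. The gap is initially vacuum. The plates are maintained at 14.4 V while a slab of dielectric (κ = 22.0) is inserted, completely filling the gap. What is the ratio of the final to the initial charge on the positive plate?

Q₂/Q₁ ≈ 22.0

Battery connected ⇒ V is held fixed.
C₂ = 22.0 C₁ and Q = CV, so Q₂/Q₁ = C₂/C₁ = 22.0.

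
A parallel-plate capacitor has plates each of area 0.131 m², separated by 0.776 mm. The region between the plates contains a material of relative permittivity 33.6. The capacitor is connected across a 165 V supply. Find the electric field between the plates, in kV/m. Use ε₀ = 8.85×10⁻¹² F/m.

E ≈ 213 kV/m

E = V/d = 165 / 7.76×10⁻⁴ = 2.13×10⁵ V/m.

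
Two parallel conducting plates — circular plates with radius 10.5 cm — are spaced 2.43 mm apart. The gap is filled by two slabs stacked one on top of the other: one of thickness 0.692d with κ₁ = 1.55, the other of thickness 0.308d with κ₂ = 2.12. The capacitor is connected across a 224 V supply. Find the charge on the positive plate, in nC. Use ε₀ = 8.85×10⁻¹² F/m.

Q ≈ 47.8 nC

A = π(10.5 cm)² = 3.46×10⁻² m².
Stacked slabs ⇒ two capacitors in series, each with the full plate area.
C₁ = κ₁ε₀A/d₁ = 1.55 × 8.85×10⁻¹² × 3.46×10⁻² / 1.68×10⁻³ = 2.83×10⁻¹⁰ F.
C₂ = κ₂ε₀A/d₂ = 2.12 × 8.85×10⁻¹² × 3.46×10⁻² / 7.48×10⁻⁴ = 8.68×10⁻¹⁰ F.
C = (1/C₁ + 1/C₂)⁻¹ = 2.13×10⁻¹⁰ F.
Q = CV = 2.13×10⁻¹⁰ × 224 = 4.78×10⁻⁸ C.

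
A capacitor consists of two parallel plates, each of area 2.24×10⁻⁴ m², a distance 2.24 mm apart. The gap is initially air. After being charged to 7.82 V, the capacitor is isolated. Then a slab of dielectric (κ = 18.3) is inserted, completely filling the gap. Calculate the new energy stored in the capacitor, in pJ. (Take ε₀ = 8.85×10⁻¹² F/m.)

U ≈ 1.48 pJ

Initially C₁ = ε₀A/d = 8.85×10⁻¹² × 2.24×10⁻⁴ / 2.24×10⁻³ = 8.85×10⁻¹³ F.
U₁ = 2.71×10⁻¹¹ J.
Isolated ⇒ Q is held fixed. C₂ = 18.3 C₁ and U = Q²/(2C), so U₂/U₁ = C₁/C₂ = 0.0546.
U₂ = 0.0546 × 2.71×10⁻¹¹ = 1.48×10⁻¹² J.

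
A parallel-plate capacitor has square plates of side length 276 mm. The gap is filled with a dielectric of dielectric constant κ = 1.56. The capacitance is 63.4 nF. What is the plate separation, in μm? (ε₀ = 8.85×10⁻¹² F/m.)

A = (276 mm)² = 7.62×10⁻² m².
d = κε₀A/C = 1.56 × 8.85×10⁻¹² × 7.62×10⁻² / 6.34×10⁻⁸ = 1.66×10⁻⁵ m.

d ≈ 16.6 μm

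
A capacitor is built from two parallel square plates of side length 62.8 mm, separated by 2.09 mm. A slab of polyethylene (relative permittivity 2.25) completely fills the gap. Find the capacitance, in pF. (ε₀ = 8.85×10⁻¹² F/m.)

A = (62.8 mm)² = 3.94×10⁻³ m².
C = κε₀A/d = 2.25 × 8.85×10⁻¹² × 3.94×10⁻³ / 2.09×10⁻³ = 3.76×10⁻¹¹ F.

C ≈ 37.6 pF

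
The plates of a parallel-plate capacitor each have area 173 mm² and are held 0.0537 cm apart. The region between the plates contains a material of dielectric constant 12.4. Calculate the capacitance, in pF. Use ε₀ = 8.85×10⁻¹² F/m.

C ≈ 35.4 pF

A = 173 mm² = 1.73×10⁻⁴ m².
C = κε₀A/d = 12.4 × 8.85×10⁻¹² × 1.73×10⁻⁴ / 5.37×10⁻⁴ = 3.54×10⁻¹¹ F.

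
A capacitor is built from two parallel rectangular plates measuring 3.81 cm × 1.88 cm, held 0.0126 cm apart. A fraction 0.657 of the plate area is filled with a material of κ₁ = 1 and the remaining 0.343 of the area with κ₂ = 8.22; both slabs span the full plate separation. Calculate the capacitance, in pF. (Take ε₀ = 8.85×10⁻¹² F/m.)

A = 3.81 × 1.88 cm² = 7.16×10⁻⁴ m².
Side-by-side slabs ⇒ two capacitors in parallel, each spanning the full gap.
C₁ = κ₁ε₀A₁/d = 1.00 × 8.85×10⁻¹² × 4.71×10⁻⁴ / 1.26×10⁻⁴ = 3.31×10⁻¹¹ F.
C₂ = κ₂ε₀A₂/d = 8.22 × 8.85×10⁻¹² × 2.46×10⁻⁴ / 1.26×10⁻⁴ = 1.42×10⁻¹⁰ F.
C = C₁ + C₂ = 1.75×10⁻¹⁰ F.

175 pF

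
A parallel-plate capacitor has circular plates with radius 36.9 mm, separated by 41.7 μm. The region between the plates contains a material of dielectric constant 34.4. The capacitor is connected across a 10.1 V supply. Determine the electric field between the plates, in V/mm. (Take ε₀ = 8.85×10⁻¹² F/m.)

242 V/mm

E = V/d = 10.1 / 4.17×10⁻⁵ = 2.42×10⁵ V/m.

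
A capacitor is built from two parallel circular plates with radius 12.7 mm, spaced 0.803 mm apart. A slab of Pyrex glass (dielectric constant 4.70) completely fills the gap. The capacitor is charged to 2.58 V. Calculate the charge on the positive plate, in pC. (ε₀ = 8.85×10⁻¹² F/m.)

A = π(12.7 mm)² = 5.07×10⁻⁴ m².
C = κε₀A/d = 4.70 × 8.85×10⁻¹² × 5.07×10⁻⁴ / 8.03×10⁻⁴ = 2.62×10⁻¹¹ F.
Q = CV = 2.62×10⁻¹¹ × 2.58 = 6.77×10⁻¹¹ C.

67.7 pC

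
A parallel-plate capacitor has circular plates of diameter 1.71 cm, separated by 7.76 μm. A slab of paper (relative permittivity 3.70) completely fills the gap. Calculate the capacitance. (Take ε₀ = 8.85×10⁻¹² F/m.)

C ≈ 0.969 nF

A = π(1.71/2 cm)² = 2.30×10⁻⁴ m².
C = κε₀A/d = 3.70 × 8.85×10⁻¹² × 2.30×10⁻⁴ / 7.76×10⁻⁶ = 9.69×10⁻¹⁰ F.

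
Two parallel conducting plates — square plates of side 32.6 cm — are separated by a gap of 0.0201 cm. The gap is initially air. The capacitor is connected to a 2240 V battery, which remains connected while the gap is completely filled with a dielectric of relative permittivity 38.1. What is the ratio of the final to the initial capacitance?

C₂/C₁ ≈ 38.1

C = κε₀A/d scales with κ, so C₂/C₁ = κ = 38.1.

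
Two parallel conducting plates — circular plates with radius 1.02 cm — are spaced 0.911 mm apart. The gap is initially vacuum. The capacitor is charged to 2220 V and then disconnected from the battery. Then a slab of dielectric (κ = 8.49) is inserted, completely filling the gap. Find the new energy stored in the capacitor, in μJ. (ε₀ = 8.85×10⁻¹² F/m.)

A = π(1.02 cm)² = 3.27×10⁻⁴ m².
Initially C₁ = ε₀A/d = 8.85×10⁻¹² × 3.27×10⁻⁴ / 9.11×10⁻⁴ = 3.18×10⁻¹² F.
U₁ = 7.82×10⁻⁶ J.
Isolated ⇒ Q is held fixed. C₂ = 8.49 C₁ and U = Q²/(2C), so U₂/U₁ = C₁/C₂ = 0.118.
U₂ = 0.118 × 7.82×10⁻⁶ = 9.22×10⁻⁷ J.

U ≈ 0.922 μJ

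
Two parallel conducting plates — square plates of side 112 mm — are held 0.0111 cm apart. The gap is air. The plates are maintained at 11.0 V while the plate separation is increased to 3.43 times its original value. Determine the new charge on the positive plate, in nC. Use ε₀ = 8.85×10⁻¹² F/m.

Q ≈ 3.21 nC

A = (112 mm)² = 1.25×10⁻² m².
Initially C₁ = ε₀A/d = 8.85×10⁻¹² × 1.25×10⁻² / 1.11×10⁻⁴ = 1.00×10⁻⁹ F.
Q₁ = 1.10×10⁻⁸ C.
Battery connected ⇒ V is held fixed. C₂ = 0.292 C₁ and Q = CV, so Q₂/Q₁ = C₂/C₁ = 0.292.
Q₂ = 0.292 × 1.10×10⁻⁸ = 3.21×10⁻⁹ C.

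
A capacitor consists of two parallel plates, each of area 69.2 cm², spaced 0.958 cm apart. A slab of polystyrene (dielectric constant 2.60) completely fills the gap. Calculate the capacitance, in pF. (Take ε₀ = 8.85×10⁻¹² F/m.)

C ≈ 16.6 pF

A = 69.2 cm² = 6.92×10⁻³ m².
C = κε₀A/d = 2.60 × 8.85×10⁻¹² × 6.92×10⁻³ / 9.58×10⁻³ = 1.66×10⁻¹¹ F.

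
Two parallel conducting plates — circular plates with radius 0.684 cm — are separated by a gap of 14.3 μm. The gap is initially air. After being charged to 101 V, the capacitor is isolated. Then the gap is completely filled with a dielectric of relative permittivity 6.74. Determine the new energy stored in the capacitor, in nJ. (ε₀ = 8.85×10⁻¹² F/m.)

68.8 nJ

A = π(0.684 cm)² = 1.47×10⁻⁴ m².
Initially C₁ = ε₀A/d = 8.85×10⁻¹² × 1.47×10⁻⁴ / 1.43×10⁻⁵ = 9.10×10⁻¹¹ F.
U₁ = 4.64×10⁻⁷ J.
Isolated ⇒ Q is held fixed. C₂ = 6.74 C₁ and U = Q²/(2C), so U₂/U₁ = C₁/C₂ = 0.148.
U₂ = 0.148 × 4.64×10⁻⁷ = 6.88×10⁻⁸ J.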